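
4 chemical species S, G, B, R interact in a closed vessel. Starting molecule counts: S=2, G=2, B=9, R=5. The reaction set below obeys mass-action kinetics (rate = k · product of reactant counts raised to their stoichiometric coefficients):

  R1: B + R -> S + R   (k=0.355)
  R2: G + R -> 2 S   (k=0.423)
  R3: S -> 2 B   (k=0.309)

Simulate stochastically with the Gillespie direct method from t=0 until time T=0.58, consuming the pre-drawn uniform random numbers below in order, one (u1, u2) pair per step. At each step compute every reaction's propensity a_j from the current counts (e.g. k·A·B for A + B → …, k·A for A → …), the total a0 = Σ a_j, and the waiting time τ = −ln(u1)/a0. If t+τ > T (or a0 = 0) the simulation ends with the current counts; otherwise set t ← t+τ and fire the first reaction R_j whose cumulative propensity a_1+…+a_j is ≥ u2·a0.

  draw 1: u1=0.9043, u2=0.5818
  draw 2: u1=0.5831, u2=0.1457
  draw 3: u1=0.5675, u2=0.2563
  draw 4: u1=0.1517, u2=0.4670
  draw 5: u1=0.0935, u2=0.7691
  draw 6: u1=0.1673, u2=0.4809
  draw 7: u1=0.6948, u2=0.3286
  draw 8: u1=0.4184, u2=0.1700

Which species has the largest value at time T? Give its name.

Dominant species at T: S

t=0.000: S=2 G=2 B=9 R=5
Draw 1: a1=15.975, a2=4.230, a3=0.618, a0=20.823; τ=−ln(0.9043)/20.823=0.005 → t=0.005; u2·a0=0.5818·20.823=12.115 ≤ a1=15.975 → R1 fires; S=3 G=2 B=8 R=5
Draw 2: a1=14.200, a2=4.230, a3=0.927, a0=19.357; τ=−ln(0.5831)/19.357=0.028 → t=0.033; u2·a0=0.1457·19.357=2.820 ≤ a1=14.200 → R1 fires; S=4 G=2 B=7 R=5
Draw 3: a1=12.425, a2=4.230, a3=1.236, a0=17.891; τ=−ln(0.5675)/17.891=0.032 → t=0.064; u2·a0=0.2563·17.891=4.585 ≤ a1=12.425 → R1 fires; S=5 G=2 B=6 R=5
Draw 4: a1=10.650, a2=4.230, a3=1.545, a0=16.425; τ=−ln(0.1517)/16.425=0.115 → t=0.179; u2·a0=0.4670·16.425=7.670 ≤ a1=10.650 → R1 fires; S=6 G=2 B=5 R=5
Draw 5: a1=8.875, a2=4.230, a3=1.854, a0=14.959; τ=−ln(0.0935)/14.959=0.158 → t=0.338; u2·a0=0.7691·14.959=11.505; a1=8.875 < 11.505 ≤ a1+a2=13.105 → R2 fires; S=8 G=1 B=5 R=4
Draw 6: a1=7.100, a2=1.692, a3=2.472, a0=11.264; τ=−ln(0.1673)/11.264=0.159 → t=0.496; u2·a0=0.4809·11.264=5.417 ≤ a1=7.100 → R1 fires; S=9 G=1 B=4 R=4
Draw 7: a1=5.680, a2=1.692, a3=2.781, a0=10.153; τ=−ln(0.6948)/10.153=0.036 → t=0.532; u2·a0=0.3286·10.153=3.336 ≤ a1=5.680 → R1 fires; S=10 G=1 B=3 R=4
Draw 8: a1=4.260, a2=1.692, a3=3.090, a0=9.042; τ=−ln(0.4184)/9.042=0.096 → t=0.629 > T=0.58: stop.
At T=0.58: S=10 G=1 B=3 R=4; the largest is S.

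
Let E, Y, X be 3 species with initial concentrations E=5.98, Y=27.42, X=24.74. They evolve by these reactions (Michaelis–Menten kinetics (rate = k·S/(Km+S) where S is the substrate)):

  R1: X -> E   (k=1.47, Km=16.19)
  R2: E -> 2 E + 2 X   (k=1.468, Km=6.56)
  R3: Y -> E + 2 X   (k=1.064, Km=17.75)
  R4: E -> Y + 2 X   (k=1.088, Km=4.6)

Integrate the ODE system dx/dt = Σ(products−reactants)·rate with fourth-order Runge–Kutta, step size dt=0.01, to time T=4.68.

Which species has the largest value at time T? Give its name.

Dominant species at T: X

RK4 with dt=0.01: 468 steps to T=4.68. Trajectory (selected grid times):
t=0.00: E=5.98 Y=27.42 X=24.74
t=0.52: E=6.83 Y=27.41 X=26.36
t=1.04: E=7.70 Y=27.42 X=28.04
t=1.56: E=8.59 Y=27.45 X=29.79
t=2.08: E=9.49 Y=27.49 X=31.60
t=2.60: E=10.41 Y=27.54 X=33.46
t=3.12: E=11.35 Y=27.60 X=35.36
t=3.64: E=12.30 Y=27.67 X=37.30
t=4.16: E=13.26 Y=27.75 X=39.28
t=4.68: E=14.23 Y=27.83 X=41.29
At T=4.68: E=14.23 Y=27.83 X=41.29; the largest is X.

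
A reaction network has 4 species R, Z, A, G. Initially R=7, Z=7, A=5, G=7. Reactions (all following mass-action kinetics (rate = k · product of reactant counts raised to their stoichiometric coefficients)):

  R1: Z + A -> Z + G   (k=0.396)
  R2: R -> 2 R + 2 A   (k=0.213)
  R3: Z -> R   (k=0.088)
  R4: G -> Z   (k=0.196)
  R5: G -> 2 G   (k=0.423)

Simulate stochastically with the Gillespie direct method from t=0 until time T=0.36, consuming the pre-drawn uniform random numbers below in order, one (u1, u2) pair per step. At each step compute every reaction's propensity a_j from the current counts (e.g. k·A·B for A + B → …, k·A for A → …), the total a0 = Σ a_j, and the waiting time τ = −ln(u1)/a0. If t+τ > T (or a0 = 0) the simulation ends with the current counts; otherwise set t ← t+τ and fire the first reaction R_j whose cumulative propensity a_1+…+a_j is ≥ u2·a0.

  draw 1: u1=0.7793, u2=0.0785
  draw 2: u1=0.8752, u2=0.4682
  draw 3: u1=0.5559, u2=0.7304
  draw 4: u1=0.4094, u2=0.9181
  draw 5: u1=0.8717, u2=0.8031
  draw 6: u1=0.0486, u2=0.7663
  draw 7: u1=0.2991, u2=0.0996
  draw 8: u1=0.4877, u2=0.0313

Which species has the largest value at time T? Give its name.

Dominant species at T: G

t=0.000: R=7 Z=7 A=5 G=7
Draw 1: a1=13.860, a2=1.491, a3=0.616, a4=1.372, a5=2.961, a0=20.300; τ=−ln(0.7793)/20.300=0.012 → t=0.012; u2·a0=0.0785·20.300=1.594 ≤ a1=13.860 → R1 fires; R=7 Z=7 A=4 G=8
Draw 2: a1=11.088, a2=1.491, a3=0.616, a4=1.568, a5=3.384, a0=18.147; τ=−ln(0.8752)/18.147=0.007 → t=0.020; u2·a0=0.4682·18.147=8.496 ≤ a1=11.088 → R1 fires; R=7 Z=7 A=3 G=9
Draw 3: a1=8.316, a2=1.491, a3=0.616, a4=1.764, a5=3.807, a0=15.994; τ=−ln(0.5559)/15.994=0.037 → t=0.056; u2·a0=0.7304·15.994=11.682; a1+…+a3=10.423 < 11.682 ≤ a1+…+a4=12.187 → R4 fires; R=7 Z=8 A=3 G=8
Draw 4: a1=9.504, a2=1.491, a3=0.704, a4=1.568, a5=3.384, a0=16.651; τ=−ln(0.4094)/16.651=0.054 → t=0.110; u2·a0=0.9181·16.651=15.287; a1+…+a4=13.267 < 15.287 ≤ a1+…+a5=16.651 → R5 fires; R=7 Z=8 A=3 G=9
Draw 5: a1=9.504, a2=1.491, a3=0.704, a4=1.764, a5=3.807, a0=17.270; τ=−ln(0.8717)/17.270=0.008 → t=0.118; u2·a0=0.8031·17.270=13.870; a1+…+a4=13.463 < 13.870 ≤ a1+…+a5=17.270 → R5 fires; R=7 Z=8 A=3 G=10
Draw 6: a1=9.504, a2=1.491, a3=0.704, a4=1.960, a5=4.230, a0=17.889; τ=−ln(0.0486)/17.889=0.169 → t=0.287; u2·a0=0.7663·17.889=13.708; a1+…+a4=13.659 < 13.708 ≤ a1+…+a5=17.889 → R5 fires; R=7 Z=8 A=3 G=11
Draw 7: a1=9.504, a2=1.491, a3=0.704, a4=2.156, a5=4.653, a0=18.508; τ=−ln(0.2991)/18.508=0.065 → t=0.352; u2·a0=0.0996·18.508=1.843 ≤ a1=9.504 → R1 fires; R=7 Z=8 A=2 G=12
Draw 8: a1=6.336, a2=1.491, a3=0.704, a4=2.352, a5=5.076, a0=15.959; τ=−ln(0.4877)/15.959=0.045 → t=0.397 > T=0.36: stop.
At T=0.36: R=7 Z=8 A=2 G=12; the largest is G.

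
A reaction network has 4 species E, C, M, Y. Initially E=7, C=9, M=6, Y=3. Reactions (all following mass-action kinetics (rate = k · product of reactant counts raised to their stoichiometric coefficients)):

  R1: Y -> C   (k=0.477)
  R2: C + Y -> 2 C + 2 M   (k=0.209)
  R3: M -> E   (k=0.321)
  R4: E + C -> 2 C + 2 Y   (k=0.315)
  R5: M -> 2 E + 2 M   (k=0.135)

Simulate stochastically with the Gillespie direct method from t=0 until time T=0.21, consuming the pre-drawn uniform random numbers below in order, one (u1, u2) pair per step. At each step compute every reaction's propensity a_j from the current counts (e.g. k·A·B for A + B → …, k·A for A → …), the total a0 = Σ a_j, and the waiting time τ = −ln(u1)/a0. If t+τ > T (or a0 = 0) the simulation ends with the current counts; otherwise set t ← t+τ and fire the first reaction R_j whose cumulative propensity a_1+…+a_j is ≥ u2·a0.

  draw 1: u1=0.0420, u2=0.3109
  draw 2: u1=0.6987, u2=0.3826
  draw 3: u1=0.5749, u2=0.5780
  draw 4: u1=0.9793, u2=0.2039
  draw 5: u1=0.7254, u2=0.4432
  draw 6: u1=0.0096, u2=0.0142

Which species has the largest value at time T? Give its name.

t=0.000: E=7 C=9 M=6 Y=3
Draw 1: a1=1.431, a2=5.643, a3=1.926, a4=19.845, a5=0.810, a0=29.655; τ=−ln(0.0420)/29.655=0.107 → t=0.107; u2·a0=0.3109·29.655=9.220; a1+…+a3=9.000 < 9.220 ≤ a1+…+a4=28.845 → R4 fires; E=6 C=10 M=6 Y=5
Draw 2: a1=2.385, a2=10.450, a3=1.926, a4=18.900, a5=0.810, a0=34.471; τ=−ln(0.6987)/34.471=0.010 → t=0.117; u2·a0=0.3826·34.471=13.189; a1+a2=12.835 < 13.189 ≤ a1+…+a3=14.761 → R3 fires; E=7 C=10 M=5 Y=5
Draw 3: a1=2.385, a2=10.450, a3=1.605, a4=22.050, a5=0.675, a0=37.165; τ=−ln(0.5749)/37.165=0.015 → t=0.132; u2·a0=0.5780·37.165=21.481; a1+…+a3=14.440 < 21.481 ≤ a1+…+a4=36.490 → R4 fires; E=6 C=11 M=5 Y=7
Draw 4: a1=3.339, a2=16.093, a3=1.605, a4=20.790, a5=0.675, a0=42.502; τ=−ln(0.9793)/42.502=0.000 → t=0.133; u2·a0=0.2039·42.502=8.666; a1=3.339 < 8.666 ≤ a1+a2=19.432 → R2 fires; E=6 C=12 M=7 Y=6
Draw 5: a1=2.862, a2=15.048, a3=2.247, a4=22.680, a5=0.945, a0=43.782; τ=−ln(0.7254)/43.782=0.007 → t=0.140; u2·a0=0.4432·43.782=19.404; a1+a2=17.910 < 19.404 ≤ a1+…+a3=20.157 → R3 fires; E=7 C=12 M=6 Y=6
Draw 6: a1=2.862, a2=15.048, a3=1.926, a4=26.460, a5=0.810, a0=47.106; τ=−ln(0.0096)/47.106=0.099 → t=0.239 > T=0.21: stop.
At T=0.21: E=7 C=12 M=6 Y=6; the largest is C.

Dominant species at T: C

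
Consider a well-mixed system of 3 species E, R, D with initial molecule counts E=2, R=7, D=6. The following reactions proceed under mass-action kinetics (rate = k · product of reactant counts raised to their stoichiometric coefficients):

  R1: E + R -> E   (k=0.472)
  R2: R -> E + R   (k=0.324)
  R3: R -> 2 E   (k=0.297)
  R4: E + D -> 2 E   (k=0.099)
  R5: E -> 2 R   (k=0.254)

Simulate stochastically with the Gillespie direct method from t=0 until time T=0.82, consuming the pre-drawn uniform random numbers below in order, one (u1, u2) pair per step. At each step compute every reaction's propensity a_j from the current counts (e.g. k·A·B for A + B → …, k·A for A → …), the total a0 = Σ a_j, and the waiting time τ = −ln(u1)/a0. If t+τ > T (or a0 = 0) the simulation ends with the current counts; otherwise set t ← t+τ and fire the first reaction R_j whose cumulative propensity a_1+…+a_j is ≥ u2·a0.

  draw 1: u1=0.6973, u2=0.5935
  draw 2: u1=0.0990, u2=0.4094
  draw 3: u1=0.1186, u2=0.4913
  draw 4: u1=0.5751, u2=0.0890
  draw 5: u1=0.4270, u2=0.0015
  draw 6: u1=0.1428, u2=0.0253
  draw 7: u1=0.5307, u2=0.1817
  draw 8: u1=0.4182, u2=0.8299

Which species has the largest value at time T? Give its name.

t=0.000: E=2 R=7 D=6
Draw 1: a1=6.608, a2=2.268, a3=2.079, a4=1.188, a5=0.508, a0=12.651; τ=−ln(0.6973)/12.651=0.028 → t=0.028; u2·a0=0.5935·12.651=7.508; a1=6.608 < 7.508 ≤ a1+a2=8.876 → R2 fires; E=3 R=7 D=6
Draw 2: a1=9.912, a2=2.268, a3=2.079, a4=1.782, a5=0.762, a0=16.803; τ=−ln(0.0990)/16.803=0.138 → t=0.166; u2·a0=0.4094·16.803=6.879 ≤ a1=9.912 → R1 fires; E=3 R=6 D=6
Draw 3: a1=8.496, a2=1.944, a3=1.782, a4=1.782, a5=0.762, a0=14.766; τ=−ln(0.1186)/14.766=0.144 → t=0.311; u2·a0=0.4913·14.766=7.255 ≤ a1=8.496 → R1 fires; E=3 R=5 D=6
Draw 4: a1=7.080, a2=1.620, a3=1.485, a4=1.782, a5=0.762, a0=12.729; τ=−ln(0.5751)/12.729=0.043 → t=0.354; u2·a0=0.0890·12.729=1.133 ≤ a1=7.080 → R1 fires; E=3 R=4 D=6
Draw 5: a1=5.664, a2=1.296, a3=1.188, a4=1.782, a5=0.762, a0=10.692; τ=−ln(0.4270)/10.692=0.080 → t=0.434; u2·a0=0.0015·10.692=0.016 ≤ a1=5.664 → R1 fires; E=3 R=3 D=6
Draw 6: a1=4.248, a2=0.972, a3=0.891, a4=1.782, a5=0.762, a0=8.655; τ=−ln(0.1428)/8.655=0.225 → t=0.658; u2·a0=0.0253·8.655=0.219 ≤ a1=4.248 → R1 fires; E=3 R=2 D=6
Draw 7: a1=2.832, a2=0.648, a3=0.594, a4=1.782, a5=0.762, a0=6.618; τ=−ln(0.5307)/6.618=0.096 → t=0.754; u2·a0=0.1817·6.618=1.202 ≤ a1=2.832 → R1 fires; E=3 R=1 D=6
Draw 8: a1=1.416, a2=0.324, a3=0.297, a4=1.782, a5=0.762, a0=4.581; τ=−ln(0.4182)/4.581=0.190 → t=0.944 > T=0.82: stop.
At T=0.82: E=3 R=1 D=6; the largest is D.

Dominant species at T: D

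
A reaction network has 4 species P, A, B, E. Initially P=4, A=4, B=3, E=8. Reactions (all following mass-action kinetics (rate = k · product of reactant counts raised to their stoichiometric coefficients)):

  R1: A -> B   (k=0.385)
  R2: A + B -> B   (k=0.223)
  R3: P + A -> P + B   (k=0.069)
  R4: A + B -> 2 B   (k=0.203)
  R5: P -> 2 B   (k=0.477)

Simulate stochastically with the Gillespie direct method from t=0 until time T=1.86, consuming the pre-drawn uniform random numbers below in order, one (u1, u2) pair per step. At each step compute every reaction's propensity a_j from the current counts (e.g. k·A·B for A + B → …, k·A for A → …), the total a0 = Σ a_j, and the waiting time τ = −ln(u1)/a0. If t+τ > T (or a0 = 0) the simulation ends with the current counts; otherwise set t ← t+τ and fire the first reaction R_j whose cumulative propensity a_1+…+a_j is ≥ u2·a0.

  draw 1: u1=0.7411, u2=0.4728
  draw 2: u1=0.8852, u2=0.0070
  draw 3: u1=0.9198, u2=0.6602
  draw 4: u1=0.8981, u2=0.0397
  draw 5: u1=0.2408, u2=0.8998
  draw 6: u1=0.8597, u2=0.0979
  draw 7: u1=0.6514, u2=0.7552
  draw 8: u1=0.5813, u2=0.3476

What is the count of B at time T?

t=0.000: P=4 A=4 B=3 E=8
Draw 1: a1=1.540, a2=2.676, a3=1.104, a4=2.436, a5=1.908, a0=9.664; τ=−ln(0.7411)/9.664=0.031 → t=0.031; u2·a0=0.4728·9.664=4.569; a1+a2=4.216 < 4.569 ≤ a1+…+a3=5.320 → R3 fires; P=4 A=3 B=4 E=8
Draw 2: a1=1.155, a2=2.676, a3=0.828, a4=2.436, a5=1.908, a0=9.003; τ=−ln(0.8852)/9.003=0.014 → t=0.045; u2·a0=0.0070·9.003=0.063 ≤ a1=1.155 → R1 fires; P=4 A=2 B=5 E=8
Draw 3: a1=0.770, a2=2.230, a3=0.552, a4=2.030, a5=1.908, a0=7.490; τ=−ln(0.9198)/7.490=0.011 → t=0.056; u2·a0=0.6602·7.490=4.945; a1+…+a3=3.552 < 4.945 ≤ a1+…+a4=5.582 → R4 fires; P=4 A=1 B=6 E=8
Draw 4: a1=0.385, a2=1.338, a3=0.276, a4=1.218, a5=1.908, a0=5.125; τ=−ln(0.8981)/5.125=0.021 → t=0.077; u2·a0=0.0397·5.125=0.203 ≤ a1=0.385 → R1 fires; P=4 A=0 B=7 E=8
Draw 5: a1=0.000, a2=0.000, a3=0.000, a4=0.000, a5=1.908, a0=1.908; τ=−ln(0.2408)/1.908=0.746 → t=0.823; u2·a0=0.8998·1.908=1.717; a1+…+a4=0.000 < 1.717 ≤ a1+…+a5=1.908 → R5 fires; P=3 A=0 B=9 E=8
Draw 6: a1=0.000, a2=0.000, a3=0.000, a4=0.000, a5=1.431, a0=1.431; τ=−ln(0.8597)/1.431=0.106 → t=0.929; u2·a0=0.0979·1.431=0.140; a1+…+a4=0.000 < 0.140 ≤ a1+…+a5=1.431 → R5 fires; P=2 A=0 B=11 E=8
Draw 7: a1=0.000, a2=0.000, a3=0.000, a4=0.000, a5=0.954, a0=0.954; τ=−ln(0.6514)/0.954=0.449 → t=1.378; u2·a0=0.7552·0.954=0.720; a1+…+a4=0.000 < 0.720 ≤ a1+…+a5=0.954 → R5 fires; P=1 A=0 B=13 E=8
Draw 8: a1=0.000, a2=0.000, a3=0.000, a4=0.000, a5=0.477, a0=0.477; τ=−ln(0.5813)/0.477=1.137 → t=2.515 > T=1.86: stop.
Read off B at T=1.86: 13

B at T = 13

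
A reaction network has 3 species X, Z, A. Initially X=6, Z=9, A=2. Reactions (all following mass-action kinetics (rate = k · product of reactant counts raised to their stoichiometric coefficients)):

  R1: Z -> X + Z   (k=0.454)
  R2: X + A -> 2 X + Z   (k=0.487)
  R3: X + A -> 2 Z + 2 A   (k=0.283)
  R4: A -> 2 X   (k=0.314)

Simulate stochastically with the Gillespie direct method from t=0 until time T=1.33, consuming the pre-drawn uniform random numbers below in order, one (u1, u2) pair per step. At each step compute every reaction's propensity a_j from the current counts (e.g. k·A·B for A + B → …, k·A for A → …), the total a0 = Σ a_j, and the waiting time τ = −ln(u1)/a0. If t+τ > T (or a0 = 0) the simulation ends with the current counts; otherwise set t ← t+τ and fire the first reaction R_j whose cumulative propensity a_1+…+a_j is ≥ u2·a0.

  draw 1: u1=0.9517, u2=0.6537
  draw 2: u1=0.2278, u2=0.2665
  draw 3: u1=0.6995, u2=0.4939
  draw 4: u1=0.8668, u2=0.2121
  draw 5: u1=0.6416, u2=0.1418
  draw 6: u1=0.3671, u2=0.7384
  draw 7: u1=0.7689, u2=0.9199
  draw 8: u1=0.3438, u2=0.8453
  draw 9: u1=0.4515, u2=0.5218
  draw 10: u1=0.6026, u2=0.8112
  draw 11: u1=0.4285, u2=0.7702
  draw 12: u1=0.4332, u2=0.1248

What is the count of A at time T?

t=0.000: X=6 Z=9 A=2
Draw 1: a1=4.086, a2=5.844, a3=3.396, a4=0.628, a0=13.954; τ=−ln(0.9517)/13.954=0.004 → t=0.004; u2·a0=0.6537·13.954=9.122; a1=4.086 < 9.122 ≤ a1+a2=9.930 → R2 fires; X=7 Z=10 A=1
Draw 2: a1=4.540, a2=3.409, a3=1.981, a4=0.314, a0=10.244; τ=−ln(0.2278)/10.244=0.144 → t=0.148; u2·a0=0.2665·10.244=2.730 ≤ a1=4.540 → R1 fires; X=8 Z=10 A=1
Draw 3: a1=4.540, a2=3.896, a3=2.264, a4=0.314, a0=11.014; τ=−ln(0.6995)/11.014=0.032 → t=0.180; u2·a0=0.4939·11.014=5.440; a1=4.540 < 5.440 ≤ a1+a2=8.436 → R2 fires; X=9 Z=11 A=0
Draw 4: a1=4.994, a2=0.000, a3=0.000, a4=0.000, a0=4.994; τ=−ln(0.8668)/4.994=0.029 → t=0.209; u2·a0=0.2121·4.994=1.059 ≤ a1=4.994 → R1 fires; X=10 Z=11 A=0
Draw 5: a1=4.994, a2=0.000, a3=0.000, a4=0.000, a0=4.994; τ=−ln(0.6416)/4.994=0.089 → t=0.298; u2·a0=0.1418·4.994=0.708 ≤ a1=4.994 → R1 fires; X=11 Z=11 A=0
Draw 6: a1=4.994, a2=0.000, a3=0.000, a4=0.000, a0=4.994; τ=−ln(0.3671)/4.994=0.201 → t=0.499; u2·a0=0.7384·4.994=3.688 ≤ a1=4.994 → R1 fires; X=12 Z=11 A=0
Draw 7: a1=4.994, a2=0.000, a3=0.000, a4=0.000, a0=4.994; τ=−ln(0.7689)/4.994=0.053 → t=0.551; u2·a0=0.9199·4.994=4.594 ≤ a1=4.994 → R1 fires; X=13 Z=11 A=0
Draw 8: a1=4.994, a2=0.000, a3=0.000, a4=0.000, a0=4.994; τ=−ln(0.3438)/4.994=0.214 → t=0.765; u2·a0=0.8453·4.994=4.221 ≤ a1=4.994 → R1 fires; X=14 Z=11 A=0
Draw 9: a1=4.994, a2=0.000, a3=0.000, a4=0.000, a0=4.994; τ=−ln(0.4515)/4.994=0.159 → t=0.924; u2·a0=0.5218·4.994=2.606 ≤ a1=4.994 → R1 fires; X=15 Z=11 A=0
Draw 10: a1=4.994, a2=0.000, a3=0.000, a4=0.000, a0=4.994; τ=−ln(0.6026)/4.994=0.101 → t=1.026; u2·a0=0.8112·4.994=4.051 ≤ a1=4.994 → R1 fires; X=16 Z=11 A=0
Draw 11: a1=4.994, a2=0.000, a3=0.000, a4=0.000, a0=4.994; τ=−ln(0.4285)/4.994=0.170 → t=1.195; u2·a0=0.7702·4.994=3.846 ≤ a1=4.994 → R1 fires; X=17 Z=11 A=0
Draw 12: a1=4.994, a2=0.000, a3=0.000, a4=0.000, a0=4.994; τ=−ln(0.4332)/4.994=0.168 → t=1.363 > T=1.33: stop.
Read off A at T=1.33: 0

A at T = 0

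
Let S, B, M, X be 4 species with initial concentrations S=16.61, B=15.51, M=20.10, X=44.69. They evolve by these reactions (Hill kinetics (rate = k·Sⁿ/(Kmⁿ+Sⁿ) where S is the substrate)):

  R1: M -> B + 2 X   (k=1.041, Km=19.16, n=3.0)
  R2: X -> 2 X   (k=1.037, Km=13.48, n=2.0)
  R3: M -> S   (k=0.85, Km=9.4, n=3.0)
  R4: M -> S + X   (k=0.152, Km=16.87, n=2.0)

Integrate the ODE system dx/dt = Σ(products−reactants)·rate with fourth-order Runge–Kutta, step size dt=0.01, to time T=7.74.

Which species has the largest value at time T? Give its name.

Dominant species at T: X

RK4 with dt=0.01: 774 steps to T=7.74. Trajectory (selected grid times):
t=0.00: S=16.61 B=15.51 M=20.10 X=44.69
t=0.86: S=17.34 B=15.97 M=18.91 X=46.50
t=1.72: S=18.06 B=16.39 M=17.78 X=48.24
t=2.58: S=18.75 B=16.76 M=16.70 X=49.89
t=3.44: S=19.43 B=17.10 M=15.69 X=51.46
t=4.30: S=20.08 B=17.40 M=14.74 X=52.95
t=5.16: S=20.70 B=17.66 M=13.86 X=54.37
t=6.02: S=21.30 B=17.89 M=13.03 X=55.72
t=6.88: S=21.86 B=18.09 M=12.27 X=57.01
t=7.74: S=22.39 B=18.27 M=11.56 X=58.24
At T=7.74: S=22.39 B=18.27 M=11.56 X=58.24; the largest is X.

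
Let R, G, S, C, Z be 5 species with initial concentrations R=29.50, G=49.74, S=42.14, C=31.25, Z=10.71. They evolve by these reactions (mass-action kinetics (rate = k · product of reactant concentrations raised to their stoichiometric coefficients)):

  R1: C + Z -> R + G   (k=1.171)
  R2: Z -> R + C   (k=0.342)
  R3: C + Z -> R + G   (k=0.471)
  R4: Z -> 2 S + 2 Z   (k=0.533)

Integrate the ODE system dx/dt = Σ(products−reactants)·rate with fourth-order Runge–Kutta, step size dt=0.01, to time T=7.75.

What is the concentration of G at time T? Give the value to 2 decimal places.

G at T = 60.50

RK4 with dt=0.01: 775 steps to T=7.75. Trajectory (selected grid times):
t=0.00: R=29.50 G=49.74 S=42.14 C=31.25 Z=10.71
t=0.86: R=40.35 G=60.50 S=42.41 C=20.58 Z=0.00
t=1.72: R=40.35 G=60.50 S=42.41 C=20.58 Z=0.00
t=2.58: R=40.35 G=60.50 S=42.41 C=20.58 Z=0.00
t=3.44: R=40.35 G=60.50 S=42.41 C=20.58 Z=0.00
t=4.31: R=40.35 G=60.50 S=42.41 C=20.58 Z=0.00
t=5.17: R=40.35 G=60.50 S=42.41 C=20.58 Z=0.00
t=6.03: R=40.35 G=60.50 S=42.41 C=20.58 Z=0.00
t=6.89: R=40.35 G=60.50 S=42.41 C=20.58 Z=0.00
t=7.75: R=40.35 G=60.50 S=42.41 C=20.58 Z=0.00
Read off G at T=7.75: 60.50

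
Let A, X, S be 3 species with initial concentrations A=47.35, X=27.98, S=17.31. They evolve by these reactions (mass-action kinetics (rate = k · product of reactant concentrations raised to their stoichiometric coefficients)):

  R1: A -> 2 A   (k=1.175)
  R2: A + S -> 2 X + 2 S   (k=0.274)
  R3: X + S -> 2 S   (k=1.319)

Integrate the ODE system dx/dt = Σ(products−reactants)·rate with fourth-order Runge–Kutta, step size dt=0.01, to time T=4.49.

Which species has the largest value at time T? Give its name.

Dominant species at T: S

RK4 with dt=0.01: 449 steps to T=4.49. Trajectory (selected grid times):
t=0.00: A=47.35 X=27.98 S=17.31
t=0.50: A=0.00 X=0.00 S=195.97
t=1.00: A=0.00 X=-0.00 S=195.97
t=1.50: A=0.00 X=-0.00 S=195.97
t=2.00: A=0.00 X=-0.00 S=195.97
t=2.49: A=0.00 X=-0.00 S=195.97
t=2.99: A=0.00 X=-0.00 S=195.97
t=3.49: A=0.00 X=-0.00 S=195.97
t=3.99: A=0.00 X=-0.00 S=195.97
t=4.49: A=0.00 X=-0.00 S=195.97
At T=4.49: A=0.00 X=-0.00 S=195.97; the largest is S.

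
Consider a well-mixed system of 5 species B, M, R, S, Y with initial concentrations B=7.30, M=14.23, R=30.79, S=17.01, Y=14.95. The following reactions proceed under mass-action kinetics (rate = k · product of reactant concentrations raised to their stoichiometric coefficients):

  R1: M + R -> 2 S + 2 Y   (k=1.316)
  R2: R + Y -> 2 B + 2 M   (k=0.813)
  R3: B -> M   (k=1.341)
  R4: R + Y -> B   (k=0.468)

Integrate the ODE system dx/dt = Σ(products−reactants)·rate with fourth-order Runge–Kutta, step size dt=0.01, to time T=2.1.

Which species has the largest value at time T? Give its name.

RK4 with dt=0.01: 210 steps to T=2.1. Trajectory (selected grid times):
t=0.00: B=7.30 M=14.23 R=30.79 S=17.01 Y=14.95
t=0.23: B=25.69 M=29.34 R=0.00 S=45.65 Y=27.12
t=0.47: B=18.62 M=36.41 R=0.00 S=45.65 Y=27.12
t=0.70: B=13.68 M=41.35 R=0.00 S=45.65 Y=27.12
t=0.93: B=10.05 M=44.99 R=0.00 S=45.65 Y=27.12
t=1.17: B=7.28 M=47.75 R=0.00 S=45.65 Y=27.12
t=1.40: B=5.35 M=49.68 R=0.00 S=45.65 Y=27.12
t=1.63: B=3.93 M=51.10 R=0.00 S=45.65 Y=27.12
t=1.87: B=2.85 M=52.18 R=0.00 S=45.65 Y=27.12
t=2.10: B=2.09 M=52.94 R=0.00 S=45.65 Y=27.12
At T=2.1: B=2.09 M=52.94 R=0.00 S=45.65 Y=27.12; the largest is M.

Dominant species at T: M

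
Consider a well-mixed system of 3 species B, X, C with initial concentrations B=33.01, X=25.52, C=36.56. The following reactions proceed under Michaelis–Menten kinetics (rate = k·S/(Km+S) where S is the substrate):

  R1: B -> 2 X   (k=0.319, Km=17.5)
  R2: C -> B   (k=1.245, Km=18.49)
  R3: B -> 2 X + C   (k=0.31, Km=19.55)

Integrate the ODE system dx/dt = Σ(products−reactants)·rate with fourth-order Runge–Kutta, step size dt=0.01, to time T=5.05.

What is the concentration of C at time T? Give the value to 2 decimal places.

C at T = 33.44

RK4 with dt=0.01: 505 steps to T=5.05. Trajectory (selected grid times):
t=0.00: B=33.01 X=25.52 C=36.56
t=0.56: B=33.25 X=25.97 C=36.21
t=1.12: B=33.48 X=26.43 C=35.86
t=1.68: B=33.71 X=26.88 C=35.51
t=2.24: B=33.94 X=27.34 C=35.16
t=2.81: B=34.17 X=27.80 C=34.81
t=3.37: B=34.40 X=28.26 C=34.46
t=3.93: B=34.62 X=28.72 C=34.12
t=4.49: B=34.84 X=29.18 C=33.78
t=5.05: B=35.06 X=29.64 C=33.44
Read off C at T=5.05: 33.44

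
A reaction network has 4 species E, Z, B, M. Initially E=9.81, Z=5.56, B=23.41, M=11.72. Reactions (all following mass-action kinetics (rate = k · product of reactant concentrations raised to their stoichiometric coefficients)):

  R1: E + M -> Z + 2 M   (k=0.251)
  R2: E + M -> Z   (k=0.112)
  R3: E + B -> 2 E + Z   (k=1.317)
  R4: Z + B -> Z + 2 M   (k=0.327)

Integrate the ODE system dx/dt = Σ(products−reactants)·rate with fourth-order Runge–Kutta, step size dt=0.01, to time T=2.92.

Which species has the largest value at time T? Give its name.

Dominant species at T: Z

RK4 with dt=0.01: 292 steps to T=2.92. Trajectory (selected grid times):
t=0.00: E=9.81 Z=5.56 B=23.41 M=11.72
t=0.32: E=1.50 Z=50.45 B=0.01 M=32.13
t=0.65: E=0.03 Z=51.92 B=0.00 M=32.71
t=0.97: E=0.00 Z=51.95 B=0.00 M=32.72
t=1.30: E=0.00 Z=51.95 B=0.00 M=32.72
t=1.62: E=0.00 Z=51.95 B=0.00 M=32.72
t=1.95: E=0.00 Z=51.95 B=0.00 M=32.72
t=2.27: E=0.00 Z=51.95 B=0.00 M=32.72
t=2.60: E=0.00 Z=51.95 B=0.00 M=32.72
t=2.92: E=0.00 Z=51.95 B=0.00 M=32.72
At T=2.92: E=0.00 Z=51.95 B=0.00 M=32.72; the largest is Z.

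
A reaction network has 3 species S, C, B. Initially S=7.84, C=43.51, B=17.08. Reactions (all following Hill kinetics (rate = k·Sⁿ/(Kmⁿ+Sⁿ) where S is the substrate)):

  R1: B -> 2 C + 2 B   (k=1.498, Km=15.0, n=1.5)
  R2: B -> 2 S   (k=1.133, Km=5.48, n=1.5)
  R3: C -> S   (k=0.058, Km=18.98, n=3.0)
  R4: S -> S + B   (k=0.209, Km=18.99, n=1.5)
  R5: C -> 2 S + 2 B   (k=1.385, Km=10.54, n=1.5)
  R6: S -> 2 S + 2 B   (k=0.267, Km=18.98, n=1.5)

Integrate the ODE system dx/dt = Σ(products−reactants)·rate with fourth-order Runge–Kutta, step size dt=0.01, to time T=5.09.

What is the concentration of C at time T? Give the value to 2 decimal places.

C at T = 47.00

RK4 with dt=0.01: 509 steps to T=5.09. Trajectory (selected grid times):
t=0.00: S=7.84 C=43.51 B=17.08
t=0.57: S=10.42 C=43.74 B=18.53
t=1.13: S=12.99 C=44.01 B=20.00
t=1.70: S=15.63 C=44.33 B=21.54
t=2.26: S=18.25 C=44.68 B=23.09
t=2.83: S=20.94 C=45.08 B=24.72
t=3.39: S=23.61 C=45.51 B=26.35
t=3.96: S=26.33 C=45.98 B=28.04
t=4.52: S=29.03 C=46.47 B=29.72
t=5.09: S=31.79 C=47.00 B=31.47
Read off C at T=5.09: 47.00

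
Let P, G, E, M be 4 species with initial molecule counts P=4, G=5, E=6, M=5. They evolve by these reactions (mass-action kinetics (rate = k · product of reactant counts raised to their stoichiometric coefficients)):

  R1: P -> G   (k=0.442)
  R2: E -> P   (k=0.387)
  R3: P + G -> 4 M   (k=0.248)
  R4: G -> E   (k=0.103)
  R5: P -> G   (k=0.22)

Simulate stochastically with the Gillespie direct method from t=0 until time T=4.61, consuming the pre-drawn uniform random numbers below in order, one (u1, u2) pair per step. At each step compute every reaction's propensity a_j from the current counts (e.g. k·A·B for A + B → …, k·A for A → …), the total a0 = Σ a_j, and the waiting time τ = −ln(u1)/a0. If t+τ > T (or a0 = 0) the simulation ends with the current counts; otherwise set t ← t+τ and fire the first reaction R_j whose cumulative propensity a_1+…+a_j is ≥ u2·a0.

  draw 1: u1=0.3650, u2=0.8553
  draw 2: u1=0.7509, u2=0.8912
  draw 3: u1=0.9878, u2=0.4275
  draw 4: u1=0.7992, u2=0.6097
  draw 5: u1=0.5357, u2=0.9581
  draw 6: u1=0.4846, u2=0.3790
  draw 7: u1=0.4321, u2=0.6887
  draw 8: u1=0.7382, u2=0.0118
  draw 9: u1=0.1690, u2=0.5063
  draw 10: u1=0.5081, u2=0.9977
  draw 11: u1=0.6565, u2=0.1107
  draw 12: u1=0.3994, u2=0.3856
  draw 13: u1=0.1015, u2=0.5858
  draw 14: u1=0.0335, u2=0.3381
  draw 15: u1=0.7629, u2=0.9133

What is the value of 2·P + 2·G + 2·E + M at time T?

Value at T = 35

Check how each reaction changes W = 2·P + 2·G + 2·E + M (weight of products minus weight of reactants):
R1: P -> G: (2·1) − (2·1) = 2 − 2 = 0
R2: E -> P: (2·1) − (2·1) = 2 − 2 = 0
R3: P + G -> 4 M: (1·4) − (2·1 + 2·1) = 4 − 4 = 0
R4: G -> E: (2·1) − (2·1) = 2 − 2 = 0
R5: P -> G: (2·1) − (2·1) = 2 − 2 = 0
Every reaction leaves W unchanged, so W is conserved and no simulation is needed: W(T) = W(0) = 2·4 + 2·5 + 2·6 + 5 = 35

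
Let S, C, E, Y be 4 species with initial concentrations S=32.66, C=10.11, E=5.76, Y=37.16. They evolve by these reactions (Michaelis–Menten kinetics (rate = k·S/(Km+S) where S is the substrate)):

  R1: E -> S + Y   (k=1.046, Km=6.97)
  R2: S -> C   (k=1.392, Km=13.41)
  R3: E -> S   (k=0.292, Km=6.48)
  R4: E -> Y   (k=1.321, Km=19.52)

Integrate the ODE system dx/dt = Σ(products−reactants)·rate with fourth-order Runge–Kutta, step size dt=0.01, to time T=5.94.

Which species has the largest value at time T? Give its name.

RK4 with dt=0.01: 594 steps to T=5.94. Trajectory (selected grid times):
t=0.00: S=32.66 C=10.11 E=5.76 Y=37.16
t=0.66: S=32.40 C=10.76 E=5.18 Y=37.65
t=1.32: S=32.12 C=11.41 E=4.63 Y=38.11
t=1.98: S=31.82 C=12.06 E=4.13 Y=38.54
t=2.64: S=31.49 C=12.70 E=3.67 Y=38.93
t=3.30: S=31.14 C=13.35 E=3.24 Y=39.29
t=3.96: S=30.77 C=13.99 E=2.85 Y=39.62
t=4.62: S=30.38 C=14.63 E=2.50 Y=39.92
t=5.28: S=29.97 C=15.26 E=2.18 Y=40.18
t=5.94: S=29.54 C=15.89 E=1.90 Y=40.42
At T=5.94: S=29.54 C=15.89 E=1.90 Y=40.42; the largest is Y.

Dominant species at T: Y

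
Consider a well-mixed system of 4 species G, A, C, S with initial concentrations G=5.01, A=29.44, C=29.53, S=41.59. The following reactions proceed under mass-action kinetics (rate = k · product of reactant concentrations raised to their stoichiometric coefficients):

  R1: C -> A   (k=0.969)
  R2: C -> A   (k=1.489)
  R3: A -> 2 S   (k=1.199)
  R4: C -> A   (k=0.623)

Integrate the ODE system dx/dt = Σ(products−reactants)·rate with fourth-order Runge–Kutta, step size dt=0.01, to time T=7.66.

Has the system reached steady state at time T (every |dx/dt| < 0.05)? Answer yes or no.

RK4 with dt=0.01: 766 steps to T=7.66. Trajectory (selected grid times):
t=0.00: G=5.01 A=29.44 C=29.53 S=41.59
t=0.85: G=5.01 A=24.55 C=2.15 S=106.13
t=1.70: G=5.01 A=9.87 C=0.16 S=139.47
t=2.55: G=5.01 A=3.64 C=0.01 S=152.23
t=3.40: G=5.01 A=1.32 C=0.00 S=156.89
t=4.26: G=5.01 A=0.47 C=0.00 S=158.59
t=5.11: G=5.01 A=0.17 C=0.00 S=159.19
t=5.96: G=5.01 A=0.06 C=0.00 S=159.41
t=6.81: G=5.01 A=0.02 C=0.00 S=159.49
t=7.66: G=5.01 A=0.01 C=0.00 S=159.51
Rates at T: R1=0.0000, R2=0.0000, R3=0.0096, R4=0.0000
dx/dt at T (Σ net stoichiometry × rate): G=+0.0000, A=-0.0096, C=-0.0000, S=+0.0191
Largest |dx/dt| is |+0.0191| (S) < 0.05 → steady.

Steady state at T: yes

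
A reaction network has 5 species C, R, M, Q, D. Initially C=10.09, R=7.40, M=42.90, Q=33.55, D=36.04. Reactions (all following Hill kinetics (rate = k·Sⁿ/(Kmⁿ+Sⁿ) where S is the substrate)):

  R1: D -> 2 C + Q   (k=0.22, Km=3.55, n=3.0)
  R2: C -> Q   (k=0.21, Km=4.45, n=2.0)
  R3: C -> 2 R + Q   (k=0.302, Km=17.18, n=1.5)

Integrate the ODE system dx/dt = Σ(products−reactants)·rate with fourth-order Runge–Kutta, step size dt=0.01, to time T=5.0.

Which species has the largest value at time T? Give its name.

Dominant species at T: M

RK4 with dt=0.01: 500 steps to T=5.0. Trajectory (selected grid times):
t=0.00: C=10.09 R=7.40 M=42.90 Q=33.55 D=36.04
t=0.56: C=10.18 R=7.51 M=42.90 Q=33.82 D=35.92
t=1.11: C=10.28 R=7.61 M=42.90 Q=34.09 D=35.80
t=1.67: C=10.37 R=7.72 M=42.90 Q=34.37 D=35.67
t=2.22: C=10.46 R=7.82 M=42.90 Q=34.64 D=35.55
t=2.78: C=10.55 R=7.93 M=42.90 Q=34.92 D=35.43
t=3.33: C=10.64 R=8.04 M=42.90 Q=35.19 D=35.31
t=3.89: C=10.73 R=8.15 M=42.90 Q=35.47 D=35.19
t=4.44: C=10.82 R=8.26 M=42.90 Q=35.75 D=35.06
t=5.00: C=10.91 R=8.38 M=42.90 Q=36.03 D=34.94
At T=5.0: C=10.91 R=8.38 M=42.90 Q=36.03 D=34.94; the largest is M.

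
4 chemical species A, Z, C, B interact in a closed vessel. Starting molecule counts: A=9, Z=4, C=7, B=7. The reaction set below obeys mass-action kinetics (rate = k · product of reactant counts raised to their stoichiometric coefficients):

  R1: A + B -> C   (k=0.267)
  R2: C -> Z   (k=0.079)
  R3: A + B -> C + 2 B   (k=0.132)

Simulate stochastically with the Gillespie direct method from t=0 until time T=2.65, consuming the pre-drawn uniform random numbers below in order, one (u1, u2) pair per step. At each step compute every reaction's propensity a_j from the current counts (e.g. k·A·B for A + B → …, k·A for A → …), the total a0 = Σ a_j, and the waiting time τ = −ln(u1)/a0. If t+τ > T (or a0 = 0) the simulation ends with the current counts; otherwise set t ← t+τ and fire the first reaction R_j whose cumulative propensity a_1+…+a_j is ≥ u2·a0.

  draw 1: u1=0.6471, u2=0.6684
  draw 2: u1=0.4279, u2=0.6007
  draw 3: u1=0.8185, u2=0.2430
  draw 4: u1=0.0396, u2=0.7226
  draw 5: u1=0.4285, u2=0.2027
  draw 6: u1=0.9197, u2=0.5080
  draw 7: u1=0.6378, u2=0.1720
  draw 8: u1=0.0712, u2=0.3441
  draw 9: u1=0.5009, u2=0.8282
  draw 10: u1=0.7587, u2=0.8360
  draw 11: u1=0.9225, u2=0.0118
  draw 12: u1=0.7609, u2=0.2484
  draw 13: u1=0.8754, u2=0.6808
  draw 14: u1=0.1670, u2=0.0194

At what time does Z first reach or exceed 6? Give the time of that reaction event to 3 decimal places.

Threshold first reached at t = 1.441

t=0.000: A=9 Z=4 C=7 B=7
Draw 1: a1=16.821, a2=0.553, a3=8.316, a0=25.690; τ=−ln(0.6471)/25.690=0.017 → t=0.017; u2·a0=0.6684·25.690=17.171; a1=16.821 < 17.171 ≤ a1+a2=17.374 → R2 fires; A=9 Z=5 C=6 B=7
Draw 2: a1=16.821, a2=0.474, a3=8.316, a0=25.611; τ=−ln(0.4279)/25.611=0.033 → t=0.050; u2·a0=0.6007·25.611=15.385 ≤ a1=16.821 → R1 fires; A=8 Z=5 C=7 B=6
Draw 3: a1=12.816, a2=0.553, a3=6.336, a0=19.705; τ=−ln(0.8185)/19.705=0.010 → t=0.060; u2·a0=0.2430·19.705=4.788 ≤ a1=12.816 → R1 fires; A=7 Z=5 C=8 B=5
Draw 4: a1=9.345, a2=0.632, a3=4.620, a0=14.597; τ=−ln(0.0396)/14.597=0.221 → t=0.281; u2·a0=0.7226·14.597=10.548; a1+a2=9.977 < 10.548 ≤ a1+…+a3=14.597 → R3 fires; A=6 Z=5 C=9 B=6
Draw 5: a1=9.612, a2=0.711, a3=4.752, a0=15.075; τ=−ln(0.4285)/15.075=0.056 → t=0.338; u2·a0=0.2027·15.075=3.056 ≤ a1=9.612 → R1 fires; A=5 Z=5 C=10 B=5
Draw 6: a1=6.675, a2=0.790, a3=3.300, a0=10.765; τ=−ln(0.9197)/10.765=0.008 → t=0.345; u2·a0=0.5080·10.765=5.469 ≤ a1=6.675 → R1 fires; A=4 Z=5 C=11 B=4
Draw 7: a1=4.272, a2=0.869, a3=2.112, a0=7.253; τ=−ln(0.6378)/7.253=0.062 → t=0.407; u2·a0=0.1720·7.253=1.248 ≤ a1=4.272 → R1 fires; A=3 Z=5 C=12 B=3
Draw 8: a1=2.403, a2=0.948, a3=1.188, a0=4.539; τ=−ln(0.0712)/4.539=0.582 → t=0.990; u2·a0=0.3441·4.539=1.562 ≤ a1=2.403 → R1 fires; A=2 Z=5 C=13 B=2
Draw 9: a1=1.068, a2=1.027, a3=0.528, a0=2.623; τ=−ln(0.5009)/2.623=0.264 → t=1.253; u2·a0=0.8282·2.623=2.172; a1+a2=2.095 < 2.172 ≤ a1+…+a3=2.623 → R3 fires; A=1 Z=5 C=14 B=3
Draw 10: a1=0.801, a2=1.106, a3=0.396, a0=2.303; τ=−ln(0.7587)/2.303=0.120 → t=1.373; u2·a0=0.8360·2.303=1.925; a1+a2=1.907 < 1.925 ≤ a1+…+a3=2.303 → R3 fires; A=0 Z=5 C=15 B=4
Draw 11: a1=0.000, a2=1.185, a3=0.000, a0=1.185; τ=−ln(0.9225)/1.185=0.068 → t=1.441; u2·a0=0.0118·1.185=0.014; a1=0.000 < 0.014 ≤ a1+a2=1.185 → R2 fires; A=0 Z=6 C=14 B=4
Draw 12: a1=0.000, a2=1.106, a3=0.000, a0=1.106; τ=−ln(0.7609)/1.106=0.247 → t=1.688; u2·a0=0.2484·1.106=0.275; a1=0.000 < 0.275 ≤ a1+a2=1.106 → R2 fires; A=0 Z=7 C=13 B=4
Draw 13: a1=0.000, a2=1.027, a3=0.000, a0=1.027; τ=−ln(0.8754)/1.027=0.130 → t=1.818; u2·a0=0.6808·1.027=0.699; a1=0.000 < 0.699 ≤ a1+a2=1.027 → R2 fires; A=0 Z=8 C=12 B=4
Draw 14: a1=0.000, a2=0.948, a3=0.000, a0=0.948; τ=−ln(0.1670)/0.948=1.888 → t=3.706 > T=2.65: stop.
Z first becomes ≥ 6 when it reaches 6 at the event at t=1.441.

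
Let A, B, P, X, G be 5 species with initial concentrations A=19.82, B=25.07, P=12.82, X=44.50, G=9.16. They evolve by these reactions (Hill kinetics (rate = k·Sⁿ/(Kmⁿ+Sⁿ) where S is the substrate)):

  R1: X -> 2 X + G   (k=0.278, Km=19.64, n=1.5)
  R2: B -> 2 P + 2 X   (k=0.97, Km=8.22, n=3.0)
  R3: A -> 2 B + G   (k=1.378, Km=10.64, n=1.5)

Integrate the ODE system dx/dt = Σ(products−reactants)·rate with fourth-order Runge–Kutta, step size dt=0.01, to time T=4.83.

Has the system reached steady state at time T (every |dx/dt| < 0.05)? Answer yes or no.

Steady state at T: no

RK4 with dt=0.01: 483 steps to T=4.83. Trajectory (selected grid times):
t=0.00: A=19.82 B=25.07 P=12.82 X=44.50 G=9.16
t=0.54: A=19.29 B=25.63 P=13.83 X=45.63 G=9.81
t=1.07: A=18.77 B=26.16 P=14.83 X=46.74 G=10.44
t=1.61: A=18.26 B=26.69 P=15.85 X=47.88 G=11.07
t=2.15: A=17.74 B=27.20 P=16.87 X=49.01 G=11.71
t=2.68: A=17.25 B=27.69 P=17.87 X=50.13 G=12.32
t=3.22: A=16.75 B=28.17 P=18.89 X=51.28 G=12.94
t=3.76: A=16.26 B=28.64 P=19.91 X=52.42 G=13.55
t=4.29: A=15.79 B=29.09 P=20.92 X=53.55 G=14.14
t=4.83: A=15.31 B=29.53 P=21.94 X=54.69 G=14.74
Rates at T: R1=0.2288, R2=0.9495, R3=0.8726
dx/dt at T (Σ net stoichiometry × rate): A=-0.8726, B=+0.7956, P=+1.8990, X=+2.1278, G=+1.1013
Largest |dx/dt| is |+2.1278| (X) ≥ 0.05 → not steady.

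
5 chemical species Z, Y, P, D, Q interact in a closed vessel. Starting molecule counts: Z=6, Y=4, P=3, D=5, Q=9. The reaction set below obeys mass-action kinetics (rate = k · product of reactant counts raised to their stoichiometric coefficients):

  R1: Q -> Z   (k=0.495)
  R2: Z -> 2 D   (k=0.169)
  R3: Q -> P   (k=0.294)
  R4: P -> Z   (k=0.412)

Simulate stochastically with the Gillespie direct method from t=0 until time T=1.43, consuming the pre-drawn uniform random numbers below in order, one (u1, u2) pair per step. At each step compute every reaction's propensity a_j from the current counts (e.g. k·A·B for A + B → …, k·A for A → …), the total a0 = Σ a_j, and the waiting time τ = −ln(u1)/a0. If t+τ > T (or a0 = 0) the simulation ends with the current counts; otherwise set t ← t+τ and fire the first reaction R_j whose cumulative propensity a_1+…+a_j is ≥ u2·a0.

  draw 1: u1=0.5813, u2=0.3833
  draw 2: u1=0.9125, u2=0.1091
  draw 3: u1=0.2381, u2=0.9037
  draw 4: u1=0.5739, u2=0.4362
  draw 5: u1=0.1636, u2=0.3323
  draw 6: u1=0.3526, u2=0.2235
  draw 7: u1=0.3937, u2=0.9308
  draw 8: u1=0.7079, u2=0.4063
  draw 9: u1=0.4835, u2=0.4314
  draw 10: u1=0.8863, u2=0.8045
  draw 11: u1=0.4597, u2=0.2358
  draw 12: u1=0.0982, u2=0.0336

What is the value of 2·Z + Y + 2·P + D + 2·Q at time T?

Check how each reaction changes W = 2·Z + Y + 2·P + D + 2·Q (weight of products minus weight of reactants):
R1: Q -> Z: (2·1) − (2·1) = 2 − 2 = 0
R2: Z -> 2 D: (1·2) − (2·1) = 2 − 2 = 0
R3: Q -> P: (2·1) − (2·1) = 2 − 2 = 0
R4: P -> Z: (2·1) − (2·1) = 2 − 2 = 0
Every reaction leaves W unchanged, so W is conserved and no simulation is needed: W(T) = W(0) = 2·6 + 4 + 2·3 + 5 + 2·9 = 45

Value at T = 45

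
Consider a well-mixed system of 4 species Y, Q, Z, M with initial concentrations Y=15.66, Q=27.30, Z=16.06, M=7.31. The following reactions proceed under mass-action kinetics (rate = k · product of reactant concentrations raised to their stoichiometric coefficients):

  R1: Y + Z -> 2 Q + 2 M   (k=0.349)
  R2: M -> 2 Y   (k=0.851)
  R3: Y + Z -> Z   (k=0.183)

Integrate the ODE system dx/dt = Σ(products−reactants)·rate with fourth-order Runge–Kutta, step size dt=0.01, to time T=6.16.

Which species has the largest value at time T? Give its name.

Dominant species at T: Y

RK4 with dt=0.01: 616 steps to T=6.16. Trajectory (selected grid times):
t=0.00: Y=15.66 Q=27.30 Z=16.06 M=7.31
t=0.68: Y=18.09 Q=57.38 Z=1.02 M=24.71
t=1.37: Y=40.02 Q=59.42 Z=0.00 M=15.01
t=2.05: Y=53.21 Q=59.42 Z=0.00 M=8.42
t=2.74: Y=60.68 Q=59.42 Z=0.00 M=4.68
t=3.42: Y=64.79 Q=59.42 Z=0.00 M=2.62
t=4.11: Y=67.12 Q=59.42 Z=0.00 M=1.46
t=4.79: Y=68.40 Q=59.42 Z=0.00 M=0.82
t=5.48: Y=69.13 Q=59.42 Z=0.00 M=0.45
t=6.16: Y=69.53 Q=59.42 Z=0.00 M=0.25
At T=6.16: Y=69.53 Q=59.42 Z=0.00 M=0.25; the largest is Y.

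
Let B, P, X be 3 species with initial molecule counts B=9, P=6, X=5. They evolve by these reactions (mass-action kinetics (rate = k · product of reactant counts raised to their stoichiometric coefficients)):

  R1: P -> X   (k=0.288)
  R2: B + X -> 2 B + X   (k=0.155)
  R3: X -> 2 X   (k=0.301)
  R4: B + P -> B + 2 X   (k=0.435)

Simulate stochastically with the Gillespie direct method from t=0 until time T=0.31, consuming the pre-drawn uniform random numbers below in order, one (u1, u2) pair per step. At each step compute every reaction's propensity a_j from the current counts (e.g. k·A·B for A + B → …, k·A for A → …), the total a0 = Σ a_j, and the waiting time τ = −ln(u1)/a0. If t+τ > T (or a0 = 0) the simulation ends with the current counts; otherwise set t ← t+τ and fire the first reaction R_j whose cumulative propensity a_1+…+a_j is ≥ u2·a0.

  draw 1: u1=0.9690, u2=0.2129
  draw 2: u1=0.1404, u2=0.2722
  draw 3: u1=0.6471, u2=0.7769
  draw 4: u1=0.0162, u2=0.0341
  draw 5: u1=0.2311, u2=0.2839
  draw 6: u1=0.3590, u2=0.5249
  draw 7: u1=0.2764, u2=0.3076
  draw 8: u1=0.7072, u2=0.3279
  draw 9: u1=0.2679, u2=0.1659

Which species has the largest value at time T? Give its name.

t=0.000: B=9 P=6 X=5
Draw 1: a1=1.728, a2=6.975, a3=1.505, a4=23.490, a0=33.698; τ=−ln(0.9690)/33.698=0.001 → t=0.001; u2·a0=0.2129·33.698=7.174; a1=1.728 < 7.174 ≤ a1+a2=8.703 → R2 fires; B=10 P=6 X=5
Draw 2: a1=1.728, a2=7.750, a3=1.505, a4=26.100, a0=37.083; τ=−ln(0.1404)/37.083=0.053 → t=0.054; u2·a0=0.2722·37.083=10.094; a1+a2=9.478 < 10.094 ≤ a1+…+a3=10.983 → R3 fires; B=10 P=6 X=6
Draw 3: a1=1.728, a2=9.300, a3=1.806, a4=26.100, a0=38.934; τ=−ln(0.6471)/38.934=0.011 → t=0.065; u2·a0=0.7769·38.934=30.248; a1+…+a3=12.834 < 30.248 ≤ a1+…+a4=38.934 → R4 fires; B=10 P=5 X=8
Draw 4: a1=1.440, a2=12.400, a3=2.408, a4=21.750, a0=37.998; τ=−ln(0.0162)/37.998=0.108 → t=0.174; u2·a0=0.0341·37.998=1.296 ≤ a1=1.440 → R1 fires; B=10 P=4 X=9
Draw 5: a1=1.152, a2=13.950, a3=2.709, a4=17.400, a0=35.211; τ=−ln(0.2311)/35.211=0.042 → t=0.215; u2·a0=0.2839·35.211=9.996; a1=1.152 < 9.996 ≤ a1+a2=15.102 → R2 fires; B=11 P=4 X=9
Draw 6: a1=1.152, a2=15.345, a3=2.709, a4=19.140, a0=38.346; τ=−ln(0.3590)/38.346=0.027 → t=0.242; u2·a0=0.5249·38.346=20.128; a1+…+a3=19.206 < 20.128 ≤ a1+…+a4=38.346 → R4 fires; B=11 P=3 X=11
Draw 7: a1=0.864, a2=18.755, a3=3.311, a4=14.355, a0=37.285; τ=−ln(0.2764)/37.285=0.034 → t=0.276; u2·a0=0.3076·37.285=11.469; a1=0.864 < 11.469 ≤ a1+a2=19.619 → R2 fires; B=12 P=3 X=11
Draw 8: a1=0.864, a2=20.460, a3=3.311, a4=15.660, a0=40.295; τ=−ln(0.7072)/40.295=0.009 → t=0.285; u2·a0=0.3279·40.295=13.213; a1=0.864 < 13.213 ≤ a1+a2=21.324 → R2 fires; B=13 P=3 X=11
Draw 9: a1=0.864, a2=22.165, a3=3.311, a4=16.965, a0=43.305; τ=−ln(0.2679)/43.305=0.030 → t=0.315 > T=0.31: stop.
At T=0.31: B=13 P=3 X=11; the largest is B.

Dominant species at T: B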